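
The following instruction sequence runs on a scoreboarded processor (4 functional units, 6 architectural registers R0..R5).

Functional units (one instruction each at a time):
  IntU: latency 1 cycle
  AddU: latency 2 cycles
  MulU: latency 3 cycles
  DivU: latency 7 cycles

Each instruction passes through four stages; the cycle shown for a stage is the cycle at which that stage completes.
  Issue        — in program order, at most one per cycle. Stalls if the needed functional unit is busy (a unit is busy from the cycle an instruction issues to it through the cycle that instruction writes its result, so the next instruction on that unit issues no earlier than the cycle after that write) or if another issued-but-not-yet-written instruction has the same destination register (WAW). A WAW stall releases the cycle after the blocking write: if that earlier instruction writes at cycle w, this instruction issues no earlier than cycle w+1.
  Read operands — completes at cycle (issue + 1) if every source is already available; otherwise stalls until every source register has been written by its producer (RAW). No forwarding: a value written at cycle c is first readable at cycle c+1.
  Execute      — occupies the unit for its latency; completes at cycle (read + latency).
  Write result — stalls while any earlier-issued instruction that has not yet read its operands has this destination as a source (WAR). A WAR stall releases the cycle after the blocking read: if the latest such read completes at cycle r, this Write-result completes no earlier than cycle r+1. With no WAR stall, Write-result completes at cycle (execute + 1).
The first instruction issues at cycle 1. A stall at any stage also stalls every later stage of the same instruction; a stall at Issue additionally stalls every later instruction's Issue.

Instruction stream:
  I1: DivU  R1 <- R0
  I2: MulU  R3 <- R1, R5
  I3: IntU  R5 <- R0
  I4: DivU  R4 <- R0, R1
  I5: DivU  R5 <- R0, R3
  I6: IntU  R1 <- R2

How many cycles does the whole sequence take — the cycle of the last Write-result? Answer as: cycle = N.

cycle = 30

I1 -> (1, 2, 9, 10)
I2 -> (2, 11, 14, 15)  // RAW R1: wait I1 write@10
I3 -> (3, 4, 5, 12)  // WAR R5: wait I2 read@11
I4 -> (11, 12, 19, 20)  // struct: DivU busy until I1 writes@10
I5 -> (21, 22, 29, 30)  // struct: DivU busy until I4 writes@20
I6 -> (22, 23, 24, 25)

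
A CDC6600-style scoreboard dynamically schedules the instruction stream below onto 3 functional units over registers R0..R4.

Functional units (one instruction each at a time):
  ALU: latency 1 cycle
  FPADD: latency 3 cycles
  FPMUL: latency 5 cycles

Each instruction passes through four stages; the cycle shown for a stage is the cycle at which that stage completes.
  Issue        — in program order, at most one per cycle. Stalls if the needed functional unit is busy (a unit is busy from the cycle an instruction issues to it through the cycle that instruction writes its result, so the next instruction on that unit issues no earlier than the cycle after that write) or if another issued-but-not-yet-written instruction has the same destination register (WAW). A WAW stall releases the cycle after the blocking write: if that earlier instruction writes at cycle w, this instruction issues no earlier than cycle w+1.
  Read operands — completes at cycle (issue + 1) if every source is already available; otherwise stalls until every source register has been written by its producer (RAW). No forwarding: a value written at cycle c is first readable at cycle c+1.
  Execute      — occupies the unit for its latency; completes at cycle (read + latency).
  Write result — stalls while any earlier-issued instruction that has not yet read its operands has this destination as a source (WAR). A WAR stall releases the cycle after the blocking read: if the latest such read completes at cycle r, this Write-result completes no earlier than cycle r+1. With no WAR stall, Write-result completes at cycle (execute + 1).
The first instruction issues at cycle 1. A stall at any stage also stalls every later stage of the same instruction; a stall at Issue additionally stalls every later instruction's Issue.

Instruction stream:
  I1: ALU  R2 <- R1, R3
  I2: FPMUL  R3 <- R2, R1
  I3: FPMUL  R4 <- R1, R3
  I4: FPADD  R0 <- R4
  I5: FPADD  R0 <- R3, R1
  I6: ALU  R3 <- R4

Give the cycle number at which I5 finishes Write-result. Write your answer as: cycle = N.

[I1] 1/2/3/4
[I2] 2/5/10/11  (RAW R2: wait I1 write@4)
[I3] 12/13/18/19  (struct: FPMUL busy until I2 writes@11)
[I4] 13/20/23/24  (RAW R4: wait I3 write@19)
[I5] 25/26/29/30  (struct: FPADD busy until I4 writes@24)
[I6] 26/27/28/29

cycle = 30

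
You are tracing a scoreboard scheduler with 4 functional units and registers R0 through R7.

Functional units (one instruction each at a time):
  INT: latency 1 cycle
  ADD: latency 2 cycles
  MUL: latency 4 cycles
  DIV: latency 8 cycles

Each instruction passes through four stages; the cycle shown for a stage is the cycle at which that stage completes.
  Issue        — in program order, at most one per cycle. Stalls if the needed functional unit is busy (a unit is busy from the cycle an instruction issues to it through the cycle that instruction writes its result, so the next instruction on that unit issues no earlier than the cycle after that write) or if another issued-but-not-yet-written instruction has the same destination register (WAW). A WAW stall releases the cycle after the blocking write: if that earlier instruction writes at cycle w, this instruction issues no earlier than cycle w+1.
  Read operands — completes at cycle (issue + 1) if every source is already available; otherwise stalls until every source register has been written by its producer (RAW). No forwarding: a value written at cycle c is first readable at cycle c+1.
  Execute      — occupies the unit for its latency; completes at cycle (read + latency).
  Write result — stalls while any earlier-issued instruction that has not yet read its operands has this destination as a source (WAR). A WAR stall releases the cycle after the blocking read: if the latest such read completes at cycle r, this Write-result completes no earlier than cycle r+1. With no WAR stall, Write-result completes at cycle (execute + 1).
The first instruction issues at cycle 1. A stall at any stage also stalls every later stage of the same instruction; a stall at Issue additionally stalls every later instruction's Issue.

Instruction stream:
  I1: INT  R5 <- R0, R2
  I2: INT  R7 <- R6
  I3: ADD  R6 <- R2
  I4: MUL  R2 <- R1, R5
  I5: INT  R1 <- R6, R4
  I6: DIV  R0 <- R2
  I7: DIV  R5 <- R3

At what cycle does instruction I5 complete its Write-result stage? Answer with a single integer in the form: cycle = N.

I1 -> (1, 2, 3, 4)
I2 -> (5, 6, 7, 8)  // struct: INT busy until I1 writes@4
I3 -> (6, 7, 9, 10)
I4 -> (7, 8, 12, 13)
I5 -> (9, 11, 12, 13)  // struct: INT busy until I2 writes@8, RAW R6: wait I3 write@10
I6 -> (10, 14, 22, 23)  // RAW R2: wait I4 write@13
I7 -> (24, 25, 33, 34)  // struct: DIV busy until I6 writes@23

cycle = 13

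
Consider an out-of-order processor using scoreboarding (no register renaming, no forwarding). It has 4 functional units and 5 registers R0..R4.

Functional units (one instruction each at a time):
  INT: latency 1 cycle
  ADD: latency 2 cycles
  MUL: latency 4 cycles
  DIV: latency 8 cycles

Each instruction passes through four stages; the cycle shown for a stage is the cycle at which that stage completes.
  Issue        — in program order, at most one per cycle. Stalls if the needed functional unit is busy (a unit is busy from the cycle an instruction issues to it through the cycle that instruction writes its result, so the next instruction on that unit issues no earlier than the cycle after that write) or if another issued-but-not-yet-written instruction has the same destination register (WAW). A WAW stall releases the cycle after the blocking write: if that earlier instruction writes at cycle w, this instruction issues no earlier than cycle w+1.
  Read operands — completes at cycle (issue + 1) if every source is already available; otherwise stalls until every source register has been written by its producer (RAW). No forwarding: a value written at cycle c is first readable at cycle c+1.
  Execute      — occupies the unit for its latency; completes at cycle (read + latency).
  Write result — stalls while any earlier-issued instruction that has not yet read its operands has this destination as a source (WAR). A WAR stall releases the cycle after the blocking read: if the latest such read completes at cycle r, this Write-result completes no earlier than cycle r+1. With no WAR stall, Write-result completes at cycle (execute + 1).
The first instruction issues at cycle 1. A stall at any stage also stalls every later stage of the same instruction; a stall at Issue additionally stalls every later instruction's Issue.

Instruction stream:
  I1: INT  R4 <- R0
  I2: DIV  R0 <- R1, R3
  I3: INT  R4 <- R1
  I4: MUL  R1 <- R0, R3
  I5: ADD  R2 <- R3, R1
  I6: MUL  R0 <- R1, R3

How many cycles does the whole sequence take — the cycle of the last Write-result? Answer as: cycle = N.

  I1 | 1 | 2 | 3 | 4
  I2 | 2 | 3 | 11 | 12
  I3 | 5 | 6 | 7 | 8   struct: INT busy until I1 writes@4
  I4 | 6 | 13 | 17 | 18   RAW R0: wait I2 write@12
  I5 | 7 | 19 | 21 | 22   RAW R1: wait I4 write@18
  I6 | 19 | 20 | 24 | 25   struct: MUL busy until I4 writes@18

cycle = 25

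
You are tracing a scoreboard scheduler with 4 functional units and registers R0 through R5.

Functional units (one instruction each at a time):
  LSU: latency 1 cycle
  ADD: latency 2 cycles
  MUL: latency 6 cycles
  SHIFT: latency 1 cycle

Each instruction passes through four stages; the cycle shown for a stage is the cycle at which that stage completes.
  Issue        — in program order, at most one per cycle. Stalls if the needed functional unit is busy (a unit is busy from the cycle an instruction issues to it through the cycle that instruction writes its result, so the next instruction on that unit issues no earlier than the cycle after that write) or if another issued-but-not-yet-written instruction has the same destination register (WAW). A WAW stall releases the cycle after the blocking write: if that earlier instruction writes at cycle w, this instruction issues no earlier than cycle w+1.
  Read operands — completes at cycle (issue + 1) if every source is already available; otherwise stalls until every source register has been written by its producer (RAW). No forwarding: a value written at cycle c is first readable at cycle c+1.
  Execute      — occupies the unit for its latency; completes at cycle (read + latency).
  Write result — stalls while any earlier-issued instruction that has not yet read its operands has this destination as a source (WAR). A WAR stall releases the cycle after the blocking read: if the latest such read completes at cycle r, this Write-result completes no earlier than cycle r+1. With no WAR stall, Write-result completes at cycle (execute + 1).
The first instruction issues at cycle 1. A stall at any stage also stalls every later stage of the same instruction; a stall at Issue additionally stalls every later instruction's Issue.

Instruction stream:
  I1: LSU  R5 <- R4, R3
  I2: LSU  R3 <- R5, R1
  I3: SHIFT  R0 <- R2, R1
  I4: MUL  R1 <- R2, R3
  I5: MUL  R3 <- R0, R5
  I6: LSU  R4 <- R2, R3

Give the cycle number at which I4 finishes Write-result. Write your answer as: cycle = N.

cycle = 16

[1] I1 dispatched to LSU
[2] I1 operands ready
[3] I1 complete
[4] R5←I1
[5] I2 dispatched to LSU
[6] I2 operands ready · I3 dispatched to SHIFT
[7] I2 complete · I3 operands ready · I4 dispatched to MUL
[8] R3←I2 · I3 complete
[9] R0←I3 · I4 operands ready
[15] I4 complete
[16] R1←I4
[17] I5 dispatched to MUL
[18] I5 operands ready · I6 dispatched to LSU
[24] I5 complete
[25] R3←I5
[26] I6 operands ready
[27] I6 complete
[28] R4←I6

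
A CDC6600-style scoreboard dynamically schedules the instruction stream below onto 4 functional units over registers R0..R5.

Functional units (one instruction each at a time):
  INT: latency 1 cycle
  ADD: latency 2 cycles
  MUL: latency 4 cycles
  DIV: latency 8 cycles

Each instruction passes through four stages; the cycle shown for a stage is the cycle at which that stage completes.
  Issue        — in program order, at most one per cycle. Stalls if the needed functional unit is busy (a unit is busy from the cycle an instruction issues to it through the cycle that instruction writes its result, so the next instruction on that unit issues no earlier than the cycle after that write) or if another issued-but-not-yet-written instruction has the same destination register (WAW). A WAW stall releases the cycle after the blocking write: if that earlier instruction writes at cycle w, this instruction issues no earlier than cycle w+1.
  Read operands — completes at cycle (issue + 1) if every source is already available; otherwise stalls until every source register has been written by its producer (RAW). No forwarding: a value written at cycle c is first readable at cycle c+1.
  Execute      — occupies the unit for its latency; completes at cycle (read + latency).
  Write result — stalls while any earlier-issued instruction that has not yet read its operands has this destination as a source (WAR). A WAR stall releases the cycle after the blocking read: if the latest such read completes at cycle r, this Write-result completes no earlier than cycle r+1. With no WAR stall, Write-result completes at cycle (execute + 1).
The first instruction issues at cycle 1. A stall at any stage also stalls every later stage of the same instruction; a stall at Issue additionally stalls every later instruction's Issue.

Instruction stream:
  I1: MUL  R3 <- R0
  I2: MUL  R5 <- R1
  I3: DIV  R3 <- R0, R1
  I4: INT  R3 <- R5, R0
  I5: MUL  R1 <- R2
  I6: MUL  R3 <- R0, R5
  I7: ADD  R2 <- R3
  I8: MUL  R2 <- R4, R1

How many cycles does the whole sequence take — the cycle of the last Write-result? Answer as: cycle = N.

cycle = 45

[1] issue I1 (MUL)
[2] I1 read-ops
[6] I1 finished on MUL
[7] I1→R3
[8] issue I2 (MUL)
[9] I2 read-ops; issue I3 (DIV)
[10] I3 read-ops
[13] I2 finished on MUL
[14] I2→R5
[18] I3 finished on DIV
[19] I3→R3
[20] issue I4 (INT)
[21] I4 read-ops; issue I5 (MUL)
[22] I4 finished on INT; I5 read-ops
[23] I4→R3
[26] I5 finished on MUL
[27] I5→R1
[28] issue I6 (MUL)
[29] I6 read-ops; issue I7 (ADD)
[33] I6 finished on MUL
[34] I6→R3
[35] I7 read-ops
[37] I7 finished on ADD
[38] I7→R2
[39] issue I8 (MUL)
[40] I8 read-ops
[44] I8 finished on MUL
[45] I8→R2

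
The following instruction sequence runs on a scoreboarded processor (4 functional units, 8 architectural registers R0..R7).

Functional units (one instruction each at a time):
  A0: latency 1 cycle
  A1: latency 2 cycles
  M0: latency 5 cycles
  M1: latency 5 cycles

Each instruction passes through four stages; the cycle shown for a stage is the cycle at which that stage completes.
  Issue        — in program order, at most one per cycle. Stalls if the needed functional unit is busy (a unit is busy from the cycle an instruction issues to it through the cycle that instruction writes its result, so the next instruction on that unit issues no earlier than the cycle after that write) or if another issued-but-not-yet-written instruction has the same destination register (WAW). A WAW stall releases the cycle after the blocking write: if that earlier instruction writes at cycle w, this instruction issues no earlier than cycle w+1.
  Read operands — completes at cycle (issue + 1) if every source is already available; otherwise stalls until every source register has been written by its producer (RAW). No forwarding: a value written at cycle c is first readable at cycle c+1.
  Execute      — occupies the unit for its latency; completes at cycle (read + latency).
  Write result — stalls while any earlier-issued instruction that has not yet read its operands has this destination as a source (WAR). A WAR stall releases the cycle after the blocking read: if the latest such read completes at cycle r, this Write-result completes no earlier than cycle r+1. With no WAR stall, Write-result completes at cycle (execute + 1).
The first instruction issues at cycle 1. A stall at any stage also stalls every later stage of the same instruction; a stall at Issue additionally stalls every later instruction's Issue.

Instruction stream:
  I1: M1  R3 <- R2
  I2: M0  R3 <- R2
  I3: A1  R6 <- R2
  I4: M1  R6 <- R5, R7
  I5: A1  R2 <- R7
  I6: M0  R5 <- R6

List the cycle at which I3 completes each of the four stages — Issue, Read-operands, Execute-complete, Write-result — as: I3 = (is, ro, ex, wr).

I1  is:1  ro:2  ex:7  wr:8
I2  is:9  ro:10  ex:15  wr:16  — WAW R3: wait I1 write@8
I3  is:10  ro:11  ex:13  wr:14
I4  is:15  ro:16  ex:21  wr:22  — WAW R6: wait I3 write@14
I5  is:16  ro:17  ex:19  wr:20
I6  is:17  ro:23  ex:28  wr:29  — RAW R6: wait I4 write@22

I3 = (10, 11, 13, 14)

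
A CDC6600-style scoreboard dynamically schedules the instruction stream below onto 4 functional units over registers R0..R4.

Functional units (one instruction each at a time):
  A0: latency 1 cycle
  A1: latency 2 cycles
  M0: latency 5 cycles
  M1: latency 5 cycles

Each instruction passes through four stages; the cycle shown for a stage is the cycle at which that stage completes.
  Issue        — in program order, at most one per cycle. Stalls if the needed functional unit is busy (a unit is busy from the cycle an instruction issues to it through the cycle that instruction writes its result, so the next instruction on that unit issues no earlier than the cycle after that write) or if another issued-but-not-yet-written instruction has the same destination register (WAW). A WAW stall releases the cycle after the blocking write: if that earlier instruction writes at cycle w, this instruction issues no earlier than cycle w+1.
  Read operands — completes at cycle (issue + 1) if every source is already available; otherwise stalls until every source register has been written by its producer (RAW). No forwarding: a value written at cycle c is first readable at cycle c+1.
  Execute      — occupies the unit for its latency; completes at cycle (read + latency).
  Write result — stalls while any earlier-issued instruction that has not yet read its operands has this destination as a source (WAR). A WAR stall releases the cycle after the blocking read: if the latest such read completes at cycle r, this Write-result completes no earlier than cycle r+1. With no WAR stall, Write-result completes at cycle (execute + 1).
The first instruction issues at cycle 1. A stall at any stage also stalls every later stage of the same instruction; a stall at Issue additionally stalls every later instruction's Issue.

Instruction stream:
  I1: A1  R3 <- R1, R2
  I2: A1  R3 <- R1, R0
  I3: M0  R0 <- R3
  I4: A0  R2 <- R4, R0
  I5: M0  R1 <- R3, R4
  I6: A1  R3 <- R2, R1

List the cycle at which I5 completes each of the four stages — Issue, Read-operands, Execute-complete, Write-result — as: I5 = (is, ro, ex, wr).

I1  is:1  ro:2  ex:4  wr:5
I2  is:6  ro:7  ex:9  wr:10  — struct: A1 busy until I1 writes@5
I3  is:7  ro:11  ex:16  wr:17  — RAW R3: wait I2 write@10
I4  is:8  ro:18  ex:19  wr:20  — RAW R0: wait I3 write@17
I5  is:18  ro:19  ex:24  wr:25  — struct: M0 busy until I3 writes@17
I6  is:19  ro:26  ex:28  wr:29  — RAW R1: wait I5 write@25

I5 = (18, 19, 24, 25)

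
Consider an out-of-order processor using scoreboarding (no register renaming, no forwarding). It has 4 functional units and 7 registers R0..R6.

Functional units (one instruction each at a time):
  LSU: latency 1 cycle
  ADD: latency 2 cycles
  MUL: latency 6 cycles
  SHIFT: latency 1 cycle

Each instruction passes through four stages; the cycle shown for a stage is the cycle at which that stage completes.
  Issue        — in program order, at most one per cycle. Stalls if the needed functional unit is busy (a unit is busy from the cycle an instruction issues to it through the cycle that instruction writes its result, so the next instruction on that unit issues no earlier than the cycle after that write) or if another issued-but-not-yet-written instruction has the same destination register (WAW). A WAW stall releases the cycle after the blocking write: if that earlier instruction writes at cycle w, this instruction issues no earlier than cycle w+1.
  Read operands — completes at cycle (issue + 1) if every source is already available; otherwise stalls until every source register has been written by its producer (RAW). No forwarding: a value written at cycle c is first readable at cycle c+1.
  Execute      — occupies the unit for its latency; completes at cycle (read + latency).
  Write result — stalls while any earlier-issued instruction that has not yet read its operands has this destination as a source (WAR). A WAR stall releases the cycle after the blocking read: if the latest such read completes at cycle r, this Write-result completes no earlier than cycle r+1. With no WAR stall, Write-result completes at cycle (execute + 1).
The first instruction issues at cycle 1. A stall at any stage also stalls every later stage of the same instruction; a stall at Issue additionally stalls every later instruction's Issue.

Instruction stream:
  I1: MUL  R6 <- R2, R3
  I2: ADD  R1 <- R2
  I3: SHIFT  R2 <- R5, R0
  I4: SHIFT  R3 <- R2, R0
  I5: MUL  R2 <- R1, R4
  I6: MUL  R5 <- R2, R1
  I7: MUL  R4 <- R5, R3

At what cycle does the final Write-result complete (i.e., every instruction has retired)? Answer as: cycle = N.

I1 -> (1, 2, 8, 9)
I2 -> (2, 3, 5, 6)
I3 -> (3, 4, 5, 6)
I4 -> (7, 8, 9, 10)  // struct: SHIFT busy until I3 writes@6
I5 -> (10, 11, 17, 18)  // struct: MUL busy until I1 writes@9
I6 -> (19, 20, 26, 27)  // struct: MUL busy until I5 writes@18
I7 -> (28, 29, 35, 36)  // struct: MUL busy until I6 writes@27

cycle = 36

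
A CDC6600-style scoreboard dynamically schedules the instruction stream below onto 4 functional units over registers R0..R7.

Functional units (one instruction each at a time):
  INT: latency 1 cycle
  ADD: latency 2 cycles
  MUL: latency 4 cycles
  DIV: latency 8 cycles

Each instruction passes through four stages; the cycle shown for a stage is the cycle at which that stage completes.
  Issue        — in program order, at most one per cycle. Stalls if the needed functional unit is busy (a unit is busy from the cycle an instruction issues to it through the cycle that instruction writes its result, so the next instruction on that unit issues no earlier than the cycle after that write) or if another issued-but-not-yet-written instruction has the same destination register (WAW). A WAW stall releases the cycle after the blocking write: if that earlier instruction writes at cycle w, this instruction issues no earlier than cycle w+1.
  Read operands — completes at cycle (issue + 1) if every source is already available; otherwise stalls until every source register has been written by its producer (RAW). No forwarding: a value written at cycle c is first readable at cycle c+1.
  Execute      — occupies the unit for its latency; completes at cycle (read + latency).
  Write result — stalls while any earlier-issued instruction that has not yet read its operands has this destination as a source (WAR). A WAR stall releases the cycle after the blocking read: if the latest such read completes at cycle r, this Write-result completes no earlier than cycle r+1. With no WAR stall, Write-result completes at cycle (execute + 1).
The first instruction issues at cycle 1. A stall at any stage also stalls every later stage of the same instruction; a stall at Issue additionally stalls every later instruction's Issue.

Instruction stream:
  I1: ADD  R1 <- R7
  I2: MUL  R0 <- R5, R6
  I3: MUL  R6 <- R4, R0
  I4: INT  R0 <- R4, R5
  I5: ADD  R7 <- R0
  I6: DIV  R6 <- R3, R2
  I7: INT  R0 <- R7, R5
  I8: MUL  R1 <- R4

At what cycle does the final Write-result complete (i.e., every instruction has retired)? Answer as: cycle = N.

cycle = 26

I1 -> (1, 2, 4, 5)
I2 -> (2, 3, 7, 8)
I3 -> (9, 10, 14, 15)  // struct: MUL busy until I2 writes@8
I4 -> (10, 11, 12, 13)
I5 -> (11, 14, 16, 17)  // RAW R0: wait I4 write@13
I6 -> (16, 17, 25, 26)  // WAW R6: wait I3 write@15
I7 -> (17, 18, 19, 20)
I8 -> (18, 19, 23, 24)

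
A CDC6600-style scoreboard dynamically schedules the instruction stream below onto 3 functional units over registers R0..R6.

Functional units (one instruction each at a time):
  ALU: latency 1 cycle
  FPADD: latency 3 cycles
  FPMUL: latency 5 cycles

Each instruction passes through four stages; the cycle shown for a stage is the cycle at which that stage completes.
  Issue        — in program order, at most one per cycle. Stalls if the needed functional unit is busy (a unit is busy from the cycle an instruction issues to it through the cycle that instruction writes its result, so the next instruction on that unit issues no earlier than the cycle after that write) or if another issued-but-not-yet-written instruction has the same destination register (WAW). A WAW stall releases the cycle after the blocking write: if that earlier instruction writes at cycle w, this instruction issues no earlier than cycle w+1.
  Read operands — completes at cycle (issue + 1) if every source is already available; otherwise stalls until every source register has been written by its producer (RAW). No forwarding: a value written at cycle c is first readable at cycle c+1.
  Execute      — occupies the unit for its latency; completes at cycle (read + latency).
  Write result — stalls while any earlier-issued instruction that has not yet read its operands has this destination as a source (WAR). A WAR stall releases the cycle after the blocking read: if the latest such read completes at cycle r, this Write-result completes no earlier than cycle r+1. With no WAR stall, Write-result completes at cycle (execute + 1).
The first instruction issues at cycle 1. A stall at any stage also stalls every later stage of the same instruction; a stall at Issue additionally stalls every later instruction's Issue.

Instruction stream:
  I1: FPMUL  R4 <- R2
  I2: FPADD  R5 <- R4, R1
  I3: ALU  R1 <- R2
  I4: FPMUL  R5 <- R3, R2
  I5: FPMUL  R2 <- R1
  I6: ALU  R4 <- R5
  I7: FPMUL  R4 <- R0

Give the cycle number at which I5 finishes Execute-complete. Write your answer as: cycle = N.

cycle = 28

cycle 1: I1 dispatched to FPMUL
cycle 2: I1 operands ready | I2 dispatched to FPADD
cycle 3: I3 dispatched to ALU
cycle 4: I3 operands ready
cycle 5: I3 complete
cycle 7: I1 complete
cycle 8: R4←I1
cycle 9: I2 operands ready
cycle 10: R1←I3
cycle 12: I2 complete
cycle 13: R5←I2
cycle 14: I4 dispatched to FPMUL
cycle 15: I4 operands ready
cycle 20: I4 complete
cycle 21: R5←I4
cycle 22: I5 dispatched to FPMUL
cycle 23: I5 operands ready | I6 dispatched to ALU
cycle 24: I6 operands ready
cycle 25: I6 complete
cycle 26: R4←I6
cycle 28: I5 complete
cycle 29: R2←I5
cycle 30: I7 dispatched to FPMUL
cycle 31: I7 operands ready
cycle 36: I7 complete
cycle 37: R4←I7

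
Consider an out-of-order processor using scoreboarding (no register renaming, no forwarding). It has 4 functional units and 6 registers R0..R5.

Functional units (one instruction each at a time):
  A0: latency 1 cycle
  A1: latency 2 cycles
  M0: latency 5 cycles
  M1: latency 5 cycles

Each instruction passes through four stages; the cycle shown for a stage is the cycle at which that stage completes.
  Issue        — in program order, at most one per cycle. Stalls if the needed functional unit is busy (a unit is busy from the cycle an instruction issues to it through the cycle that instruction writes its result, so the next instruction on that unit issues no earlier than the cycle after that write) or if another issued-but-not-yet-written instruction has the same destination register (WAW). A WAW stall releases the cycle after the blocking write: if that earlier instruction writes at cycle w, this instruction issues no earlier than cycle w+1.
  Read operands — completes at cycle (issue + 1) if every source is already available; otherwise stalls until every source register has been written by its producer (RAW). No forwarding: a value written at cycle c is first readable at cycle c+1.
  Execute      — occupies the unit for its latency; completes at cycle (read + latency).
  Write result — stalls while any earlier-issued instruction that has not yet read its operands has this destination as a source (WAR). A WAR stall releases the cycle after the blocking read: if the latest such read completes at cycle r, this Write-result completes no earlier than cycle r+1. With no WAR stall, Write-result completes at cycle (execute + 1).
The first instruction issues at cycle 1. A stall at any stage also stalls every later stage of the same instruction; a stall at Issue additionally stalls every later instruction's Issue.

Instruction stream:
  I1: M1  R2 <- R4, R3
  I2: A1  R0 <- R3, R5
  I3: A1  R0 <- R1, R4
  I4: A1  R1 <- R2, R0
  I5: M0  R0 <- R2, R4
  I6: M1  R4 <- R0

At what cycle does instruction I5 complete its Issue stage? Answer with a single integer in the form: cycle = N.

I1: IS=1 RO=2 EX=7 WR=8
I2: IS=2 RO=3 EX=5 WR=6
I3: IS=7 RO=8 EX=10 WR=11  [struct: A1 busy until I2 writes@6]
I4: IS=12 RO=13 EX=15 WR=16  [struct: A1 busy until I3 writes@11]
I5: IS=13 RO=14 EX=19 WR=20
I6: IS=14 RO=21 EX=26 WR=27  [RAW R0: wait I5 write@20]

cycle = 13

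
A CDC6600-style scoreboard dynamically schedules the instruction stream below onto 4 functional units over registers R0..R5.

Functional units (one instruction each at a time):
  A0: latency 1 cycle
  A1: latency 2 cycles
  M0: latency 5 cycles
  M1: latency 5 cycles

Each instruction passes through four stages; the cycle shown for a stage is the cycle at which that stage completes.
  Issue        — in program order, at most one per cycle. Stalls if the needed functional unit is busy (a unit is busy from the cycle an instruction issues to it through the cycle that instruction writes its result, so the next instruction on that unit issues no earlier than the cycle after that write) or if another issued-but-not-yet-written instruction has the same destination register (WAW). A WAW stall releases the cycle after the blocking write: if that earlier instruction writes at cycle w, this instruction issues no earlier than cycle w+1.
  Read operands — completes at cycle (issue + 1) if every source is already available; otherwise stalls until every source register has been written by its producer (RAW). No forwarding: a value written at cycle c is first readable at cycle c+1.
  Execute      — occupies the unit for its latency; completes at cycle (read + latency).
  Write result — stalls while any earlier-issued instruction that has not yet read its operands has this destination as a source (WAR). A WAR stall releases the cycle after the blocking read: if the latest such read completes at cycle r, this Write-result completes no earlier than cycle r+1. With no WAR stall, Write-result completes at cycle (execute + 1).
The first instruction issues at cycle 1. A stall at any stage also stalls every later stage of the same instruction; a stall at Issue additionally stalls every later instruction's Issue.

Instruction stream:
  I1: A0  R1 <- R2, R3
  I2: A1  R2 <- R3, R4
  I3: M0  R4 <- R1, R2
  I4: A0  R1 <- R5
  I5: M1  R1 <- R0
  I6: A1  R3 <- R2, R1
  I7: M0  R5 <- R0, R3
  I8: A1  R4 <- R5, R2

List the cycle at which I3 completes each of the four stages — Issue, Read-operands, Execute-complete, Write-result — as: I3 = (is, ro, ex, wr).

cycle 1: I1 dispatched to A0
cycle 2: I1 operands ready; I2 dispatched to A1
cycle 3: I1 complete; I2 operands ready; I3 dispatched to M0
cycle 4: R1←I1
cycle 5: I2 complete; I4 dispatched to A0
cycle 6: R2←I2; I4 operands ready
cycle 7: I3 operands ready; I4 complete
cycle 8: R1←I4
cycle 9: I5 dispatched to M1
cycle 10: I5 operands ready; I6 dispatched to A1
cycle 12: I3 complete
cycle 13: R4←I3
cycle 14: I7 dispatched to M0
cycle 15: I5 complete
cycle 16: R1←I5
cycle 17: I6 operands ready
cycle 19: I6 complete
cycle 20: R3←I6
cycle 21: I7 operands ready; I8 dispatched to A1
cycle 26: I7 complete
cycle 27: R5←I7
cycle 28: I8 operands ready
cycle 30: I8 complete
cycle 31: R4←I8

I3 = (3, 7, 12, 13)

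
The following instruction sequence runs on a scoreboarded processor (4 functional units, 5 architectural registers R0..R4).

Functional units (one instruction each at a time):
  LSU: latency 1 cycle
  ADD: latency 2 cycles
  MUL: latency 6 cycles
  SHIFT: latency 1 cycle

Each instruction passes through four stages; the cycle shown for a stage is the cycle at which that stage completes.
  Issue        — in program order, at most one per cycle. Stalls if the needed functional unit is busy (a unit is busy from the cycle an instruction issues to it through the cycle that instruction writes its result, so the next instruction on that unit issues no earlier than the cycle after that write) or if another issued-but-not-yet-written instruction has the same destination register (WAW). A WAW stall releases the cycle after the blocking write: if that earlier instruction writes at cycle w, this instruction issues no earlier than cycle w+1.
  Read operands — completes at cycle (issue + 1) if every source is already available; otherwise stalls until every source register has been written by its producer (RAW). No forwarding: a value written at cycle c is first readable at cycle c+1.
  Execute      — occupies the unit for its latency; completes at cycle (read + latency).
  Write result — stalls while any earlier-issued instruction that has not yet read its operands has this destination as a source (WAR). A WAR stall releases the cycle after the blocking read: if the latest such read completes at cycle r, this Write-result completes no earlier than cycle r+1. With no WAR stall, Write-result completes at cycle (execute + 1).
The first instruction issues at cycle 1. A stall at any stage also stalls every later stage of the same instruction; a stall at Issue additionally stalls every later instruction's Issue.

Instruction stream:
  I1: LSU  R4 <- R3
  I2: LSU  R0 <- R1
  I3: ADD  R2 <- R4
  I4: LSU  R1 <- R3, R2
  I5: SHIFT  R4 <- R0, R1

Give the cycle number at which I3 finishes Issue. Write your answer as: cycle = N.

cycle = 6

  I1 | 1 | 2 | 3 | 4
  I2 | 5 | 6 | 7 | 8   struct: LSU busy until I1 writes@4
  I3 | 6 | 7 | 9 | 10
  I4 | 9 | 11 | 12 | 13   struct: LSU busy until I2 writes@8 · RAW R2: wait I3 write@10
  I5 | 10 | 14 | 15 | 16   RAW R1: wait I4 write@13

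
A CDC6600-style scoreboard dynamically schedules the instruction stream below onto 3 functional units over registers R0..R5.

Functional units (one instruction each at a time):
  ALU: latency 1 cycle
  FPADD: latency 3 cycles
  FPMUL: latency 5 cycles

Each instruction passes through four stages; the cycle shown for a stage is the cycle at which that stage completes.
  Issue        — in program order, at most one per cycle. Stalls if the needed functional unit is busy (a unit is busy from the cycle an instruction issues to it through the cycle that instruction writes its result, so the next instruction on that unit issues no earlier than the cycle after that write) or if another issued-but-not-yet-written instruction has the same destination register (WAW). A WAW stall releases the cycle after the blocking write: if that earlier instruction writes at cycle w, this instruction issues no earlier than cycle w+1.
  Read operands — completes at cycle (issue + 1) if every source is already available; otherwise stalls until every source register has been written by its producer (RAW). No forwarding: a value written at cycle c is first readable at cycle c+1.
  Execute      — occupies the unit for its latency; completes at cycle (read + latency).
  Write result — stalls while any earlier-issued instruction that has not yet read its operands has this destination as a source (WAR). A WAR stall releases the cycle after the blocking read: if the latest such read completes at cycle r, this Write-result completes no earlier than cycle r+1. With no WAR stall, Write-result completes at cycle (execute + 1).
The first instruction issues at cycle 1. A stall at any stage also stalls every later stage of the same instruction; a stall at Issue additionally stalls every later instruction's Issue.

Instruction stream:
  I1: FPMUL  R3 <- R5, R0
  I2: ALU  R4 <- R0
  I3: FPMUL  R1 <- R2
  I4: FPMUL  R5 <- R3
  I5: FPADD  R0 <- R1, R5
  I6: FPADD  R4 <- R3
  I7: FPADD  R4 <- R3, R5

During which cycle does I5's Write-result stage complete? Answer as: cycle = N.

[I1] 1/2/7/8
[I2] 2/3/4/5
[I3] 9/10/15/16  (struct: FPMUL busy until I1 writes@8)
[I4] 17/18/23/24  (struct: FPMUL busy until I3 writes@16)
[I5] 18/25/28/29  (RAW R5: wait I4 write@24)
[I6] 30/31/34/35  (struct: FPADD busy until I5 writes@29)
[I7] 36/37/40/41  (struct: FPADD busy until I6 writes@35)

cycle = 29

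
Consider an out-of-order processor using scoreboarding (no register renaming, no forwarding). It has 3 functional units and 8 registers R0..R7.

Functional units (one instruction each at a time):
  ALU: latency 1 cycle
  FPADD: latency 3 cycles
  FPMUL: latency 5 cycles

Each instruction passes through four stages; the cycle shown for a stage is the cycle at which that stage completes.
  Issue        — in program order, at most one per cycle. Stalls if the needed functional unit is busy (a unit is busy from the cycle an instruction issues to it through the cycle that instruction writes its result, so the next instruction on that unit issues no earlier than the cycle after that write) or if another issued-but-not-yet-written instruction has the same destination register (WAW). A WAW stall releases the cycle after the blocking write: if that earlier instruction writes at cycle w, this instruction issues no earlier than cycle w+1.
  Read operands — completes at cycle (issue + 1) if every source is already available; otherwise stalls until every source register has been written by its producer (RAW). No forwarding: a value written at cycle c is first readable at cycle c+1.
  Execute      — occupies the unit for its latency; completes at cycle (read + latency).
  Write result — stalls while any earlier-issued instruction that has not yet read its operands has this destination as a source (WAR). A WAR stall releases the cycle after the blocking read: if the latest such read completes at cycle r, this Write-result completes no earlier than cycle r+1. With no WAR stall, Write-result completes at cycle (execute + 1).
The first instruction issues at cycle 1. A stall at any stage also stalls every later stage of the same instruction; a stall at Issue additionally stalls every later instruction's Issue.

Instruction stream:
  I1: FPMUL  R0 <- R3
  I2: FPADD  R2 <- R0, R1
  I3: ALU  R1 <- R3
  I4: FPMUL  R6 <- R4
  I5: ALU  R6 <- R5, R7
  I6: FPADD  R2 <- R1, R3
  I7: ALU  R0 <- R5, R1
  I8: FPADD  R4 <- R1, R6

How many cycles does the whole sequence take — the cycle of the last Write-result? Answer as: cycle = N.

cycle = 29

1) issue 1, read 2, done 7, write 8
2) issue 2, read 9, done 12, write 13  <RAW R0: wait I1 write@8>
3) issue 3, read 4, done 5, write 10  <WAR R1: wait I2 read@9>
4) issue 9, read 10, done 15, write 16  <struct: FPMUL busy until I1 writes@8>
5) issue 17, read 18, done 19, write 20  <WAW R6: wait I4 write@16>
6) issue 18, read 19, done 22, write 23
7) issue 21, read 22, done 23, write 24  <struct: ALU busy until I5 writes@20>
8) issue 24, read 25, done 28, write 29  <struct: FPADD busy until I6 writes@23>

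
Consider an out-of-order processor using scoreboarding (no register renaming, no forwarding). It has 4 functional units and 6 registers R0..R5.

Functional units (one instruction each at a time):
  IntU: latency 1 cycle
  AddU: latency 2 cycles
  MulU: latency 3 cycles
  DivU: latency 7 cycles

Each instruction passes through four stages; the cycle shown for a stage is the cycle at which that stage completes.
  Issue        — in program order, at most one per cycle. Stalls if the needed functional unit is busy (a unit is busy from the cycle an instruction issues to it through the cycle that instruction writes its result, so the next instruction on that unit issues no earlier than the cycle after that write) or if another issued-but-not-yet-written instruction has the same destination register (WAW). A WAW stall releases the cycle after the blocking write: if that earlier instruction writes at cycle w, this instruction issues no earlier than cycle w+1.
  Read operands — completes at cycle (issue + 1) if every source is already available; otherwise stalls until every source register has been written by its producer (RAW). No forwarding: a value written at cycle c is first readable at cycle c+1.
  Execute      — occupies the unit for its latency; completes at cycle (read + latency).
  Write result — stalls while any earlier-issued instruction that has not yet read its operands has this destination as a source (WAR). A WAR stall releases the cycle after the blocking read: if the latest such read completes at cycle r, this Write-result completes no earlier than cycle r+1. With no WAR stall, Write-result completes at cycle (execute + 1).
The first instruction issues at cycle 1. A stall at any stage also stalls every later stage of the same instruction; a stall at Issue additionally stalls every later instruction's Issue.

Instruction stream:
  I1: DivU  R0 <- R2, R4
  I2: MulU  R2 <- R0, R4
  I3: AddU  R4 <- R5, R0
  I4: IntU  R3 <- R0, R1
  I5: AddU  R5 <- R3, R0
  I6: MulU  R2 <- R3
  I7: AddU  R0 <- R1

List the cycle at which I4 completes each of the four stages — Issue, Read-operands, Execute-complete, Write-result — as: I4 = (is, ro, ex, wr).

cycle 1: I1 issues→DivU
cycle 2: I1 reads | I2 issues→MulU
cycle 3: I3 issues→AddU
cycle 4: I4 issues→IntU
cycle 9: I1 exec-done
cycle 10: I1 writes R0
cycle 11: I2 reads | I3 reads | I4 reads
cycle 12: I4 exec-done
cycle 13: I3 exec-done | I4 writes R3
cycle 14: I2 exec-done | I3 writes R4
cycle 15: I2 writes R2 | I5 issues→AddU
cycle 16: I5 reads | I6 issues→MulU
cycle 17: I6 reads
cycle 18: I5 exec-done
cycle 19: I5 writes R5
cycle 20: I6 exec-done | I7 issues→AddU
cycle 21: I6 writes R2 | I7 reads
cycle 23: I7 exec-done
cycle 24: I7 writes R0

I4 = (4, 11, 12, 13)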